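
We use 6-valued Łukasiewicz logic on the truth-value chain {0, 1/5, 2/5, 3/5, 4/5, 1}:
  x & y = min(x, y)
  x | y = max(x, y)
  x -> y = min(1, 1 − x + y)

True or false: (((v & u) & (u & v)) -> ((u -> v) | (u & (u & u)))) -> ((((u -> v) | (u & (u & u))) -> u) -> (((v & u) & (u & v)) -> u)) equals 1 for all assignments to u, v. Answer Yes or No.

Yes

At u = 0, v = 3/5, for instance:
v & u = 3/5 & 0 = 0
u & v = 0 & 3/5 = 0
(v & u) & (u & v) = 0 & 0 = 0
u -> v = 0 -> 3/5 = 1
u & u = 0 & 0 = 0
u & (u & u) = 0 & 0 = 0
(u -> v) | (u & (u & u)) = 1 | 0 = 1
((v & u) & (u & v)) -> ((u -> v) | (u & (u & u))) = 0 -> 1 = 1
((u -> v) | (u & (u & u))) -> u = 1 -> 0 = 0
((v & u) & (u & v)) -> u = 0 -> 0 = 1
(((u -> v) | (u & (u & u))) -> u) -> (((v & u) & (u & v)) -> u) = 0 -> 1 = 1
(((v & u) & (u & v)) -> ((u -> v) | (u & (u & u)))) -> ((((u -> v) | (u & (u & u))) -> u) -> (((v & u) & (u & v)) -> u)) = 1 -> 1 = 1
and checking the remaining 35 assignments likewise gives ≥ 1 in every case.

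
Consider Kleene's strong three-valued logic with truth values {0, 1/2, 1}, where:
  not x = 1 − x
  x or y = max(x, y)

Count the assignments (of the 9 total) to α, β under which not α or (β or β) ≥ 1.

5

α = 0, β = 0 ↦ 1  ≥
α = 0, β = 1/2 ↦ 1  ≥
α = 0, β = 1 ↦ 1  ≥
α = 1/2, β = 0 ↦ 1/2  <
α = 1/2, β = 1/2 ↦ 1/2  <
α = 1/2, β = 1 ↦ 1  ≥
α = 1, β = 0 ↦ 0  <
α = 1, β = 1/2 ↦ 1/2  <
α = 1, β = 1 ↦ 1  ≥
So 5 of the 9 assignments meet the threshold.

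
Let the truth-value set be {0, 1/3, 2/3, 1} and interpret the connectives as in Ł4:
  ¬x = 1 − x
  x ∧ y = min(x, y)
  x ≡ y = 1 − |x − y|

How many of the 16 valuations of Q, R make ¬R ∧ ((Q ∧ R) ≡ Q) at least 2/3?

Q = 0, R = 0 ↦ 1  ≥
Q = 0, R = 1/3 ↦ 2/3  ≥
Q = 0, R = 2/3 ↦ 1/3  <
Q = 0, R = 1 ↦ 0  <
Q = 1/3, R = 0 ↦ 2/3  ≥
Q = 1/3, R = 1/3 ↦ 2/3  ≥
Q = 1/3, R = 2/3 ↦ 1/3  <
Q = 1/3, R = 1 ↦ 0  <
Q = 2/3, R = 0 ↦ 1/3  <
Q = 2/3, R = 1/3 ↦ 2/3  ≥
Q = 2/3, R = 2/3 ↦ 1/3  <
Q = 2/3, R = 1 ↦ 0  <
Q = 1, R = 0 ↦ 0  <
Q = 1, R = 1/3 ↦ 1/3  <
Q = 1, R = 2/3 ↦ 1/3  <
Q = 1, R = 1 ↦ 0  <
So 5 of the 16 assignments meet the threshold.

5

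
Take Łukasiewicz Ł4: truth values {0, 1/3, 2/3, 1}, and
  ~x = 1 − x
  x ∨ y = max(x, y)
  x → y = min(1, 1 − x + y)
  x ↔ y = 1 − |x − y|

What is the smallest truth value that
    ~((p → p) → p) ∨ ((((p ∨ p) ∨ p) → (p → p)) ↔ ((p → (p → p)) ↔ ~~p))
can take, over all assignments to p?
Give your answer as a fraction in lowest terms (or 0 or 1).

2/3

Take p = 1/3:
p → p = 1/3 → 1/3 = 1
(p → p) → p = 1 → 1/3 = 1/3
~((p → p) → p) = ~1/3 = 2/3
p ∨ p = 1/3 ∨ 1/3 = 1/3
(p ∨ p) ∨ p = 1/3 ∨ 1/3 = 1/3
p → p = 1/3 → 1/3 = 1
((p ∨ p) ∨ p) → (p → p) = 1/3 → 1 = 1
p → p = 1/3 → 1/3 = 1
p → (p → p) = 1/3 → 1 = 1
~p = ~1/3 = 2/3
~~p = ~2/3 = 1/3
(p → (p → p)) ↔ ~~p = 1 ↔ 1/3 = 1/3
(((p ∨ p) ∨ p) → (p → p)) ↔ ((p → (p → p)) ↔ ~~p) = 1 ↔ 1/3 = 1/3
~((p → p) → p) ∨ ((((p ∨ p) ∨ p) → (p → p)) ↔ ((p → (p → p)) ↔ ~~p)) = 2/3 ∨ 1/3 = 2/3
No assignment yields a value below 2/3, so this is the minimum.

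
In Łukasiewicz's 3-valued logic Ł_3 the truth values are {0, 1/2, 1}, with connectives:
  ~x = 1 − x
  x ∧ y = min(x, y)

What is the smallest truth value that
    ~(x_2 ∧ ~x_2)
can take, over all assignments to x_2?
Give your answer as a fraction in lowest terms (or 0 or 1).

Take x_2 = 1/2:
~x_2 = ~1/2 = 1/2
x_2 ∧ ~x_2 = 1/2 ∧ 1/2 = 1/2
~(x_2 ∧ ~x_2) = ~1/2 = 1/2
No assignment yields a value below 1/2, so this is the minimum.

1/2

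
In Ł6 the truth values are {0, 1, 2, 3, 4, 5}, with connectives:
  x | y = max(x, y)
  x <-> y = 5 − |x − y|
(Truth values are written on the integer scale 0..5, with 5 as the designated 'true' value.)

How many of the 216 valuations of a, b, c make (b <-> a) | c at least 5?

value 5: 66 assignments (counts)
value 4: 70 assignments
value 3: 44 assignments
value 2: 24 assignments
value 1: 10 assignments
value 0: 2 assignments
So 66 of the 216 assignments meet the threshold.

66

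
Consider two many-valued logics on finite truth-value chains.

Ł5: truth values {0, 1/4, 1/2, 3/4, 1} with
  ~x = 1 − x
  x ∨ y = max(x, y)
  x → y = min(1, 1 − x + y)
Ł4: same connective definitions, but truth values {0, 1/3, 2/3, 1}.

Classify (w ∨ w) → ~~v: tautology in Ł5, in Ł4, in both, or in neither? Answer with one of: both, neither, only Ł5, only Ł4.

In Ł5: at v = 0, w = 1/4 the value is 3/4 — not a tautology.
In Ł4: at v = 0, w = 1/3 the value is 2/3 — not a tautology.

neither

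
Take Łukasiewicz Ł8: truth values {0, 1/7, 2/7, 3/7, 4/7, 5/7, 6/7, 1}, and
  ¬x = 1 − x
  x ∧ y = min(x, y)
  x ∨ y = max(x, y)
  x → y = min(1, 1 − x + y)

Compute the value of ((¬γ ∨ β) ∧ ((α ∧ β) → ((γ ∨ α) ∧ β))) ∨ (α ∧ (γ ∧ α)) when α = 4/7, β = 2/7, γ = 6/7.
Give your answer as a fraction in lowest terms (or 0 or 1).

¬γ = ¬6/7 = 1/7
¬γ ∨ β = 1/7 ∨ 2/7 = 2/7
α ∧ β = 4/7 ∧ 2/7 = 2/7
γ ∨ α = 6/7 ∨ 4/7 = 6/7
(γ ∨ α) ∧ β = 6/7 ∧ 2/7 = 2/7
(α ∧ β) → ((γ ∨ α) ∧ β) = 2/7 → 2/7 = 1
(¬γ ∨ β) ∧ ((α ∧ β) → ((γ ∨ α) ∧ β)) = 2/7 ∧ 1 = 2/7
γ ∧ α = 6/7 ∧ 4/7 = 4/7
α ∧ (γ ∧ α) = 4/7 ∧ 4/7 = 4/7
((¬γ ∨ β) ∧ ((α ∧ β) → ((γ ∨ α) ∧ β))) ∨ (α ∧ (γ ∧ α)) = 2/7 ∨ 4/7 = 4/7

4/7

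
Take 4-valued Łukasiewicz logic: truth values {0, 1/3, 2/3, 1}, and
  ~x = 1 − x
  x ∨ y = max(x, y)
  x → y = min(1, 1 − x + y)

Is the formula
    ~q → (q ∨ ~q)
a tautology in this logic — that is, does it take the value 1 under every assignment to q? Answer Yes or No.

Yes

q = 0 ↦ 1
q = 1/3 ↦ 1
q = 2/3 ↦ 1
q = 1 ↦ 1
Every assignment gives a value ≥ 1.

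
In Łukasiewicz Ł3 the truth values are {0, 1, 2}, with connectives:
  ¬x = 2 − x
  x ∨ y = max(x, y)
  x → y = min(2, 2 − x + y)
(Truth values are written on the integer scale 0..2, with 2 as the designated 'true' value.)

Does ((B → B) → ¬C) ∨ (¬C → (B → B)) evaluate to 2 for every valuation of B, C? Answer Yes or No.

B = 0, C = 0 ↦ 2
B = 0, C = 1 ↦ 2
B = 0, C = 2 ↦ 2
B = 1, C = 0 ↦ 2
B = 1, C = 1 ↦ 2
B = 1, C = 2 ↦ 2
B = 2, C = 0 ↦ 2
B = 2, C = 1 ↦ 2
B = 2, C = 2 ↦ 2
Every assignment gives a value ≥ 2.

Yes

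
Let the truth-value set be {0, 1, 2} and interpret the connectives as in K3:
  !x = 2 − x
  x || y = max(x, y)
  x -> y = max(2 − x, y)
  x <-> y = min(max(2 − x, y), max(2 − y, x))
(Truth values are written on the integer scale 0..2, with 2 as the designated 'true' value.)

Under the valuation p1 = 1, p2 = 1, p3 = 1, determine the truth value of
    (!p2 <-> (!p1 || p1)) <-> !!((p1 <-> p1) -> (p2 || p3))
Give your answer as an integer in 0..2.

1

!p2 = !1 = 1
!p1 = !1 = 1
!p1 || p1 = 1 || 1 = 1
!p2 <-> (!p1 || p1) = 1 <-> 1 = 1
p1 <-> p1 = 1 <-> 1 = 1
p2 || p3 = 1 || 1 = 1
(p1 <-> p1) -> (p2 || p3) = 1 -> 1 = 1
!((p1 <-> p1) -> (p2 || p3)) = !1 = 1
!!((p1 <-> p1) -> (p2 || p3)) = !1 = 1
(!p2 <-> (!p1 || p1)) <-> !!((p1 <-> p1) -> (p2 || p3)) = 1 <-> 1 = 1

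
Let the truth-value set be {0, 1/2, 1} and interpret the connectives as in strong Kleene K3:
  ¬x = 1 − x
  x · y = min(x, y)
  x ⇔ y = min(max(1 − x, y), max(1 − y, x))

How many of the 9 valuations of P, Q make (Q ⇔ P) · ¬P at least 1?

P = 0, Q = 0 ↦ 1  ≥
P = 0, Q = 1/2 ↦ 1/2  <
P = 0, Q = 1 ↦ 0  <
P = 1/2, Q = 0 ↦ 1/2  <
P = 1/2, Q = 1/2 ↦ 1/2  <
P = 1/2, Q = 1 ↦ 1/2  <
P = 1, Q = 0 ↦ 0  <
P = 1, Q = 1/2 ↦ 0  <
P = 1, Q = 1 ↦ 0  <
So 1 of the 9 assignments meets the threshold.

1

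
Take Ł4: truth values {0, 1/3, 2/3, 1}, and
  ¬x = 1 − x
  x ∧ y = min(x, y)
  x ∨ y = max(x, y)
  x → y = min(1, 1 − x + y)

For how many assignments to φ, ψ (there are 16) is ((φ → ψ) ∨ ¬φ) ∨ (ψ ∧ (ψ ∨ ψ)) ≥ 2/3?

13

φ = 0, ψ = 0 ↦ 1  ≥
φ = 0, ψ = 1/3 ↦ 1  ≥
φ = 0, ψ = 2/3 ↦ 1  ≥
φ = 0, ψ = 1 ↦ 1  ≥
φ = 1/3, ψ = 0 ↦ 2/3  ≥
φ = 1/3, ψ = 1/3 ↦ 1  ≥
φ = 1/3, ψ = 2/3 ↦ 1  ≥
φ = 1/3, ψ = 1 ↦ 1  ≥
φ = 2/3, ψ = 0 ↦ 1/3  <
φ = 2/3, ψ = 1/3 ↦ 2/3  ≥
φ = 2/3, ψ = 2/3 ↦ 1  ≥
φ = 2/3, ψ = 1 ↦ 1  ≥
φ = 1, ψ = 0 ↦ 0  <
φ = 1, ψ = 1/3 ↦ 1/3  <
φ = 1, ψ = 2/3 ↦ 2/3  ≥
φ = 1, ψ = 1 ↦ 1  ≥
So 13 of the 16 assignments meet the threshold.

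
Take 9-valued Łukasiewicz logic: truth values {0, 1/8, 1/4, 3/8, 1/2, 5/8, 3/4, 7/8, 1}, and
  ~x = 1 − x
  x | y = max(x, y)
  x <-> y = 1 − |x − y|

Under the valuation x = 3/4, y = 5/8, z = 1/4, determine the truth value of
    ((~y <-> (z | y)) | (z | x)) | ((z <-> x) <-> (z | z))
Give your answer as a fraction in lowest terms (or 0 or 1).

~y = ~5/8 = 3/8
z | y = 1/4 | 5/8 = 5/8
~y <-> (z | y) = 3/8 <-> 5/8 = 3/4
z | x = 1/4 | 3/4 = 3/4
(~y <-> (z | y)) | (z | x) = 3/4 | 3/4 = 3/4
z <-> x = 1/4 <-> 3/4 = 1/2
z | z = 1/4 | 1/4 = 1/4
(z <-> x) <-> (z | z) = 1/2 <-> 1/4 = 3/4
((~y <-> (z | y)) | (z | x)) | ((z <-> x) <-> (z | z)) = 3/4 | 3/4 = 3/4

3/4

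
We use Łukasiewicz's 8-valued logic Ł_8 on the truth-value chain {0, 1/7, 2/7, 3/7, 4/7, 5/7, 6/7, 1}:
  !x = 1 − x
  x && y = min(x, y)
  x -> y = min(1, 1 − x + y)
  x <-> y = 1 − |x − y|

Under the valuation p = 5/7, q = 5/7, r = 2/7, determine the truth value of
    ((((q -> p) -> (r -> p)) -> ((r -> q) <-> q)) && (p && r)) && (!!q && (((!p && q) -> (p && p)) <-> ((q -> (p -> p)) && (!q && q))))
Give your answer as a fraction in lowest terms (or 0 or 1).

q -> p = 5/7 -> 5/7 = 1
r -> p = 2/7 -> 5/7 = 1
(q -> p) -> (r -> p) = 1 -> 1 = 1
r -> q = 2/7 -> 5/7 = 1
(r -> q) <-> q = 1 <-> 5/7 = 5/7
((q -> p) -> (r -> p)) -> ((r -> q) <-> q) = 1 -> 5/7 = 5/7
p && r = 5/7 && 2/7 = 2/7
(((q -> p) -> (r -> p)) -> ((r -> q) <-> q)) && (p && r) = 5/7 && 2/7 = 2/7
!q = !5/7 = 2/7
!!q = !2/7 = 5/7
!p = !5/7 = 2/7
!p && q = 2/7 && 5/7 = 2/7
p && p = 5/7 && 5/7 = 5/7
(!p && q) -> (p && p) = 2/7 -> 5/7 = 1
p -> p = 5/7 -> 5/7 = 1
q -> (p -> p) = 5/7 -> 1 = 1
!q = !5/7 = 2/7
!q && q = 2/7 && 5/7 = 2/7
(q -> (p -> p)) && (!q && q) = 1 && 2/7 = 2/7
((!p && q) -> (p && p)) <-> ((q -> (p -> p)) && (!q && q)) = 1 <-> 2/7 = 2/7
!!q && (((!p && q) -> (p && p)) <-> ((q -> (p -> p)) && (!q && q))) = 5/7 && 2/7 = 2/7
((((q -> p) -> (r -> p)) -> ((r -> q) <-> q)) && (p && r)) && (!!q && (((!p && q) -> (p && p)) <-> ((q -> (p -> p)) && (!q && q)))) = 2/7 && 2/7 = 2/7

2/7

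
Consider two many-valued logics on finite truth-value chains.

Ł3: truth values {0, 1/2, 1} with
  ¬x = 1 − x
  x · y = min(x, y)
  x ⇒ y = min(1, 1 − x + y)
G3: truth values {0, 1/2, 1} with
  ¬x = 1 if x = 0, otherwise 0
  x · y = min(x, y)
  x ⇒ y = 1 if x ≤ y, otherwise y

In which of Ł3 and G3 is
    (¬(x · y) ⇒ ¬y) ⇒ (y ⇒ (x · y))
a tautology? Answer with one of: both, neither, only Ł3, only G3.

only Ł3

In Ł3: every assignment gives 1 — tautology.
In G3: at x = 1/2, y = 1 the value is 1/2 — not a tautology.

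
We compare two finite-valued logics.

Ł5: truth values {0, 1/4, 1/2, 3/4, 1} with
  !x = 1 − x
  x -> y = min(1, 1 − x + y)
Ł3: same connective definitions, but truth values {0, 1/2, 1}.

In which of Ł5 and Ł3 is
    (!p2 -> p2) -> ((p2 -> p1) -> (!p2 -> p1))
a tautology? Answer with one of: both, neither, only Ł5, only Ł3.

both

In Ł5: every assignment gives 1 — tautology.
In Ł3: every assignment gives 1 — tautology.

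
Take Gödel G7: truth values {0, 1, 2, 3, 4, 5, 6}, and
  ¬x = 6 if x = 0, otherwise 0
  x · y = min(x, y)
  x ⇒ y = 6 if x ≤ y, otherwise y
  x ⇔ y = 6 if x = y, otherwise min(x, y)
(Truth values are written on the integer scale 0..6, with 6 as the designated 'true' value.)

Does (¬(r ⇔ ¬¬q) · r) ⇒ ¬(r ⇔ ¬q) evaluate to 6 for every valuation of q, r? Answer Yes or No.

No

Counterexample: take q = 0, r = 1.
¬q = ¬0 = 6
¬¬q = ¬6 = 0
r ⇔ ¬¬q = 1 ⇔ 0 = 0
¬(r ⇔ ¬¬q) = ¬0 = 6
¬(r ⇔ ¬¬q) · r = 6 · 1 = 1
¬q = ¬0 = 6
r ⇔ ¬q = 1 ⇔ 6 = 1
¬(r ⇔ ¬q) = ¬1 = 0
(¬(r ⇔ ¬¬q) · r) ⇒ ¬(r ⇔ ¬q) = 1 ⇒ 0 = 0
This gives 0 ≠ 6.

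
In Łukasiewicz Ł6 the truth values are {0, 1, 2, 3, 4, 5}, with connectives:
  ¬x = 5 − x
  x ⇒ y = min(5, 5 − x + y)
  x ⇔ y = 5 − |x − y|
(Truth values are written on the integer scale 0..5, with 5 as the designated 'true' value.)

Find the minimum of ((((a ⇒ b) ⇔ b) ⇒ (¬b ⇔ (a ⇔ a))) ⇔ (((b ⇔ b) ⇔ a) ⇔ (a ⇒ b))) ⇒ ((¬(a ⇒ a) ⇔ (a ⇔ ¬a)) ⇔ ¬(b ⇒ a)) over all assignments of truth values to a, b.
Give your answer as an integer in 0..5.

Take a = 5, b = 2:
a ⇒ b = 5 ⇒ 2 = 2
(a ⇒ b) ⇔ b = 2 ⇔ 2 = 5
¬b = ¬2 = 3
a ⇔ a = 5 ⇔ 5 = 5
¬b ⇔ (a ⇔ a) = 3 ⇔ 5 = 3
((a ⇒ b) ⇔ b) ⇒ (¬b ⇔ (a ⇔ a)) = 5 ⇒ 3 = 3
b ⇔ b = 2 ⇔ 2 = 5
(b ⇔ b) ⇔ a = 5 ⇔ 5 = 5
a ⇒ b = 5 ⇒ 2 = 2
((b ⇔ b) ⇔ a) ⇔ (a ⇒ b) = 5 ⇔ 2 = 2
(((a ⇒ b) ⇔ b) ⇒ (¬b ⇔ (a ⇔ a))) ⇔ (((b ⇔ b) ⇔ a) ⇔ (a ⇒ b)) = 3 ⇔ 2 = 4
a ⇒ a = 5 ⇒ 5 = 5
¬(a ⇒ a) = ¬5 = 0
¬a = ¬5 = 0
a ⇔ ¬a = 5 ⇔ 0 = 0
¬(a ⇒ a) ⇔ (a ⇔ ¬a) = 0 ⇔ 0 = 5
b ⇒ a = 2 ⇒ 5 = 5
¬(b ⇒ a) = ¬5 = 0
(¬(a ⇒ a) ⇔ (a ⇔ ¬a)) ⇔ ¬(b ⇒ a) = 5 ⇔ 0 = 0
((((a ⇒ b) ⇔ b) ⇒ (¬b ⇔ (a ⇔ a))) ⇔ (((b ⇔ b) ⇔ a) ⇔ (a ⇒ b))) ⇒ ((¬(a ⇒ a) ⇔ (a ⇔ ¬a)) ⇔ ¬(b ⇒ a)) = 4 ⇒ 0 = 1
No assignment yields a value below 1, so this is the minimum.

1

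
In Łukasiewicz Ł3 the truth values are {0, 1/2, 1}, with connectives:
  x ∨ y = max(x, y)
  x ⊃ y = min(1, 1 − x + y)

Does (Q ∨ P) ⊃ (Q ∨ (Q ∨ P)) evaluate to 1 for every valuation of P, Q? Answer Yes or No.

Yes

P = 0, Q = 0 ↦ 1
P = 0, Q = 1/2 ↦ 1
P = 0, Q = 1 ↦ 1
P = 1/2, Q = 0 ↦ 1
P = 1/2, Q = 1/2 ↦ 1
P = 1/2, Q = 1 ↦ 1
P = 1, Q = 0 ↦ 1
P = 1, Q = 1/2 ↦ 1
P = 1, Q = 1 ↦ 1
Every assignment gives a value ≥ 1.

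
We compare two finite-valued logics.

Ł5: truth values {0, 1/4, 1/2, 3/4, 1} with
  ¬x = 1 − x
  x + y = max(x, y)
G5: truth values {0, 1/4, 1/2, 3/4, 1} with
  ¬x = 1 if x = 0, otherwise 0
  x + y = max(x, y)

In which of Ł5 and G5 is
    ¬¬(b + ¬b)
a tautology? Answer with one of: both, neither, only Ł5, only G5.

In Ł5: at b = 1/4 the value is 3/4 — not a tautology.
In G5: every assignment gives 1 — tautology.

only G5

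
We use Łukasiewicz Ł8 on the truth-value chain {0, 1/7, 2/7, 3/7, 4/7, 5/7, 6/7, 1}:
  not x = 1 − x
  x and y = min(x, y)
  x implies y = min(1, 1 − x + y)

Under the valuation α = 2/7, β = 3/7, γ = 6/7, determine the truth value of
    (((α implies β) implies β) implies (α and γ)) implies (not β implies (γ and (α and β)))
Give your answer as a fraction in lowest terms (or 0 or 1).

α implies β = 2/7 implies 3/7 = 1
(α implies β) implies β = 1 implies 3/7 = 3/7
α and γ = 2/7 and 6/7 = 2/7
((α implies β) implies β) implies (α and γ) = 3/7 implies 2/7 = 6/7
not β = not 3/7 = 4/7
α and β = 2/7 and 3/7 = 2/7
γ and (α and β) = 6/7 and 2/7 = 2/7
not β implies (γ and (α and β)) = 4/7 implies 2/7 = 5/7
(((α implies β) implies β) implies (α and γ)) implies (not β implies (γ and (α and β))) = 6/7 implies 5/7 = 6/7

6/7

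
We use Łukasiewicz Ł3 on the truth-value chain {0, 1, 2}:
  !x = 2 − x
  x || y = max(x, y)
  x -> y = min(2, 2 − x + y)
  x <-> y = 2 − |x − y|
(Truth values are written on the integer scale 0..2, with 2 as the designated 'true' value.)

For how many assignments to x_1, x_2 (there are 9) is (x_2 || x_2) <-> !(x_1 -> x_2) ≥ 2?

2

x_1 = 0, x_2 = 0 ↦ 2  ≥
x_1 = 0, x_2 = 1 ↦ 1  <
x_1 = 0, x_2 = 2 ↦ 0  <
x_1 = 1, x_2 = 0 ↦ 1  <
x_1 = 1, x_2 = 1 ↦ 1  <
x_1 = 1, x_2 = 2 ↦ 0  <
x_1 = 2, x_2 = 0 ↦ 0  <
x_1 = 2, x_2 = 1 ↦ 2  ≥
x_1 = 2, x_2 = 2 ↦ 0  <
So 2 of the 9 assignments meet the threshold.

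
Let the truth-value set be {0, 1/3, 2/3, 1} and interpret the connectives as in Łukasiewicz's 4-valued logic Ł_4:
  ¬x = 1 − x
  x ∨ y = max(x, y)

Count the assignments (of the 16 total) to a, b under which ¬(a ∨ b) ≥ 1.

1

a = 0, b = 0 ↦ 1  ≥
a = 0, b = 1/3 ↦ 2/3  <
a = 0, b = 2/3 ↦ 1/3  <
a = 0, b = 1 ↦ 0  <
a = 1/3, b = 0 ↦ 2/3  <
a = 1/3, b = 1/3 ↦ 2/3  <
a = 1/3, b = 2/3 ↦ 1/3  <
a = 1/3, b = 1 ↦ 0  <
a = 2/3, b = 0 ↦ 1/3  <
a = 2/3, b = 1/3 ↦ 1/3  <
a = 2/3, b = 2/3 ↦ 1/3  <
a = 2/3, b = 1 ↦ 0  <
a = 1, b = 0 ↦ 0  <
a = 1, b = 1/3 ↦ 0  <
a = 1, b = 2/3 ↦ 0  <
a = 1, b = 1 ↦ 0  <
So 1 of the 16 assignments meets the threshold.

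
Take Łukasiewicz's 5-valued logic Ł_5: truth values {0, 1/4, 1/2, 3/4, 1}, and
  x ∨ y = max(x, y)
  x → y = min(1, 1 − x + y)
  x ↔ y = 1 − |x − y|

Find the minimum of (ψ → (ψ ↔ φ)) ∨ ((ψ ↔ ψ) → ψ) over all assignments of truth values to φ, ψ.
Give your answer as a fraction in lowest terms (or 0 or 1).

Take φ = 0, ψ = 3/4:
ψ ↔ φ = 3/4 ↔ 0 = 1/4
ψ → (ψ ↔ φ) = 3/4 → 1/4 = 1/2
ψ ↔ ψ = 3/4 ↔ 3/4 = 1
(ψ ↔ ψ) → ψ = 1 → 3/4 = 3/4
(ψ → (ψ ↔ φ)) ∨ ((ψ ↔ ψ) → ψ) = 1/2 ∨ 3/4 = 3/4
No assignment yields a value below 3/4, so this is the minimum.

3/4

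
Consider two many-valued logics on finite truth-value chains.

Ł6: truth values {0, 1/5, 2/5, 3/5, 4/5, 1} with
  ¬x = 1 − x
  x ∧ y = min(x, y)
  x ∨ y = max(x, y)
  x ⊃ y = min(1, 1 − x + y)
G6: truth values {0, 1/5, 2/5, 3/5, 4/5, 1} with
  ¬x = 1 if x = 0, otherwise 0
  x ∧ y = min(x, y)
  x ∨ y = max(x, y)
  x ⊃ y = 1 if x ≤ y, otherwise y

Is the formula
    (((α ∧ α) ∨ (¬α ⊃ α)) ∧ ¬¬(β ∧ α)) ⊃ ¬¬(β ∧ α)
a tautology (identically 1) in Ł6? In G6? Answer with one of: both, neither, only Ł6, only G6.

both

In Ł6: every assignment gives 1 — tautology.
In G6: every assignment gives 1 — tautology.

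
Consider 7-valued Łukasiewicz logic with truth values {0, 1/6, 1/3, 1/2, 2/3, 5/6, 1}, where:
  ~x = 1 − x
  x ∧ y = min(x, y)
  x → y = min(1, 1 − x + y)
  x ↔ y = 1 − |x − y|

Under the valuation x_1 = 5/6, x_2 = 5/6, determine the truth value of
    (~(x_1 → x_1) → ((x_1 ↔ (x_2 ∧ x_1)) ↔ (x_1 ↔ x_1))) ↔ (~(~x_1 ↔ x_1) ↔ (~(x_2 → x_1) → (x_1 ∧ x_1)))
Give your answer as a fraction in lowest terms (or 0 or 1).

2/3

x_1 → x_1 = 5/6 → 5/6 = 1
~(x_1 → x_1) = ~1 = 0
x_2 ∧ x_1 = 5/6 ∧ 5/6 = 5/6
x_1 ↔ (x_2 ∧ x_1) = 5/6 ↔ 5/6 = 1
x_1 ↔ x_1 = 5/6 ↔ 5/6 = 1
(x_1 ↔ (x_2 ∧ x_1)) ↔ (x_1 ↔ x_1) = 1 ↔ 1 = 1
~(x_1 → x_1) → ((x_1 ↔ (x_2 ∧ x_1)) ↔ (x_1 ↔ x_1)) = 0 → 1 = 1
~x_1 = ~5/6 = 1/6
~x_1 ↔ x_1 = 1/6 ↔ 5/6 = 1/3
~(~x_1 ↔ x_1) = ~1/3 = 2/3
x_2 → x_1 = 5/6 → 5/6 = 1
~(x_2 → x_1) = ~1 = 0
x_1 ∧ x_1 = 5/6 ∧ 5/6 = 5/6
~(x_2 → x_1) → (x_1 ∧ x_1) = 0 → 5/6 = 1
~(~x_1 ↔ x_1) ↔ (~(x_2 → x_1) → (x_1 ∧ x_1)) = 2/3 ↔ 1 = 2/3
(~(x_1 → x_1) → ((x_1 ↔ (x_2 ∧ x_1)) ↔ (x_1 ↔ x_1))) ↔ (~(~x_1 ↔ x_1) ↔ (~(x_2 → x_1) → (x_1 ∧ x_1))) = 1 ↔ 2/3 = 2/3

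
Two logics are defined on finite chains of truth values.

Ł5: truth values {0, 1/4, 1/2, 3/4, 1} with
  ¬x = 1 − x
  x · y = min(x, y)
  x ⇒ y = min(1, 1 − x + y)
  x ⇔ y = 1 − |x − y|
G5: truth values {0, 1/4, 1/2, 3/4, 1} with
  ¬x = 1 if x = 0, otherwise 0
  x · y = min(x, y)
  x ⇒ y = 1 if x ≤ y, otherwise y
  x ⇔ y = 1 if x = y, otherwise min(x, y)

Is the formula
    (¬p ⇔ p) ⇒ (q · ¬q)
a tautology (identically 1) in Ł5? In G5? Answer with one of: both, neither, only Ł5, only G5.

In Ł5: at p = 1/4, q = 0 the value is 1/2 — not a tautology.
In G5: every assignment gives 1 — tautology.

only G5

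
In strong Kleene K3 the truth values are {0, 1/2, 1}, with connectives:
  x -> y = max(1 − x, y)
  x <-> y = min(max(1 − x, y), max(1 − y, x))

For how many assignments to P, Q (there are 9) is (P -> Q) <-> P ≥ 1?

1

P = 0, Q = 0 ↦ 0  <
P = 0, Q = 1/2 ↦ 0  <
P = 0, Q = 1 ↦ 0  <
P = 1/2, Q = 0 ↦ 1/2  <
P = 1/2, Q = 1/2 ↦ 1/2  <
P = 1/2, Q = 1 ↦ 1/2  <
P = 1, Q = 0 ↦ 0  <
P = 1, Q = 1/2 ↦ 1/2  <
P = 1, Q = 1 ↦ 1  ≥
So 1 of the 9 assignments meets the threshold.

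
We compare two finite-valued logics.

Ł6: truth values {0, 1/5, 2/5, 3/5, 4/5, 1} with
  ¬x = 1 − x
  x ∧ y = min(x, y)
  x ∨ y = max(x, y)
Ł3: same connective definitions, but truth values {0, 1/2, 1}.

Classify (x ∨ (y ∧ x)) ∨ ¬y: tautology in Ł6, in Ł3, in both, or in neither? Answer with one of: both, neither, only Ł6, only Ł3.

In Ł6: at x = 0, y = 1/5 the value is 4/5 — not a tautology.
In Ł3: at x = 0, y = 1/2 the value is 1/2 — not a tautology.

neither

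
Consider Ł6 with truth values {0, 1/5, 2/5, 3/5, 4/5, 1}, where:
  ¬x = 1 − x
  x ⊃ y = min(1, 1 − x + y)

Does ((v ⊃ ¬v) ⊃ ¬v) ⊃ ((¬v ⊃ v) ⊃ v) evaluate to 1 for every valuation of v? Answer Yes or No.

v = 0 ↦ 1
v = 1/5 ↦ 1
v = 2/5 ↦ 1
v = 3/5 ↦ 1
v = 4/5 ↦ 1
v = 1 ↦ 1
Every assignment gives a value ≥ 1.

Yes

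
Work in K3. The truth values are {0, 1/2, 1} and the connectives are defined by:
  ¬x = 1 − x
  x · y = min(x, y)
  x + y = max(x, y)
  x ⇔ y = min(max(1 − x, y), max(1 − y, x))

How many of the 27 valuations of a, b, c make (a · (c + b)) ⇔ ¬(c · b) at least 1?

3

value 1: 3 assignments (counts)
value 1/2: 16 assignments
value 0: 8 assignments
So 3 of the 27 assignments meet the threshold.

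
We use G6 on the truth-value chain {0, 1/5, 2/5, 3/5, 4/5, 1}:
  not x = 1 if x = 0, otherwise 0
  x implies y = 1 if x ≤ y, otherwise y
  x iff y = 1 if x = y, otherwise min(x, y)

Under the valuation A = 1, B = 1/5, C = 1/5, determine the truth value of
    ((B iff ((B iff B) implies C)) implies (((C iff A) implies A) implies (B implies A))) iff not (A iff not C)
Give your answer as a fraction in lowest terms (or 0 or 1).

B iff B = 1/5 iff 1/5 = 1
(B iff B) implies C = 1 implies 1/5 = 1/5
B iff ((B iff B) implies C) = 1/5 iff 1/5 = 1
C iff A = 1/5 iff 1 = 1/5
(C iff A) implies A = 1/5 implies 1 = 1
B implies A = 1/5 implies 1 = 1
((C iff A) implies A) implies (B implies A) = 1 implies 1 = 1
(B iff ((B iff B) implies C)) implies (((C iff A) implies A) implies (B implies A)) = 1 implies 1 = 1
not C = not 1/5 = 0
A iff not C = 1 iff 0 = 0
not (A iff not C) = not 0 = 1
((B iff ((B iff B) implies C)) implies (((C iff A) implies A) implies (B implies A))) iff not (A iff not C) = 1 iff 1 = 1

1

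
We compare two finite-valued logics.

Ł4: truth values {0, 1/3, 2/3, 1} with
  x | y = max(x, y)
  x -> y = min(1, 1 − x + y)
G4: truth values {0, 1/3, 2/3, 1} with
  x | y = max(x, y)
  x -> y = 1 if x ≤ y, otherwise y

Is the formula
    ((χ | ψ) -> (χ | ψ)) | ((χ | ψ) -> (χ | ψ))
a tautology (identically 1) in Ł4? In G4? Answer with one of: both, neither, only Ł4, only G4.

both

In Ł4: every assignment gives 1 — tautology.
In G4: every assignment gives 1 — tautology.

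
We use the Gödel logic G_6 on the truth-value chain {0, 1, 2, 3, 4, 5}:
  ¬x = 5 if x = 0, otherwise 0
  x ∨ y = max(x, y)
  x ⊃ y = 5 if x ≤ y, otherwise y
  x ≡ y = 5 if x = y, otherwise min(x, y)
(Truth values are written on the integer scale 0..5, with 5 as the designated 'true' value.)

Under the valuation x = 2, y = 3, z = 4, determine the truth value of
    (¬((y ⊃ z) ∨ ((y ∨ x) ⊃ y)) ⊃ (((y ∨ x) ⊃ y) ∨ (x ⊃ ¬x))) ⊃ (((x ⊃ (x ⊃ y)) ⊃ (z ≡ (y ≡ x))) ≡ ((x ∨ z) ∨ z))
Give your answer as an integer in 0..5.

2

y ⊃ z = 3 ⊃ 4 = 5
y ∨ x = 3 ∨ 2 = 3
(y ∨ x) ⊃ y = 3 ⊃ 3 = 5
(y ⊃ z) ∨ ((y ∨ x) ⊃ y) = 5 ∨ 5 = 5
¬((y ⊃ z) ∨ ((y ∨ x) ⊃ y)) = ¬5 = 0
y ∨ x = 3 ∨ 2 = 3
(y ∨ x) ⊃ y = 3 ⊃ 3 = 5
¬x = ¬2 = 0
x ⊃ ¬x = 2 ⊃ 0 = 0
((y ∨ x) ⊃ y) ∨ (x ⊃ ¬x) = 5 ∨ 0 = 5
¬((y ⊃ z) ∨ ((y ∨ x) ⊃ y)) ⊃ (((y ∨ x) ⊃ y) ∨ (x ⊃ ¬x)) = 0 ⊃ 5 = 5
x ⊃ y = 2 ⊃ 3 = 5
x ⊃ (x ⊃ y) = 2 ⊃ 5 = 5
y ≡ x = 3 ≡ 2 = 2
z ≡ (y ≡ x) = 4 ≡ 2 = 2
(x ⊃ (x ⊃ y)) ⊃ (z ≡ (y ≡ x)) = 5 ⊃ 2 = 2
x ∨ z = 2 ∨ 4 = 4
(x ∨ z) ∨ z = 4 ∨ 4 = 4
((x ⊃ (x ⊃ y)) ⊃ (z ≡ (y ≡ x))) ≡ ((x ∨ z) ∨ z) = 2 ≡ 4 = 2
(¬((y ⊃ z) ∨ ((y ∨ x) ⊃ y)) ⊃ (((y ∨ x) ⊃ y) ∨ (x ⊃ ¬x))) ⊃ (((x ⊃ (x ⊃ y)) ⊃ (z ≡ (y ≡ x))) ≡ ((x ∨ z) ∨ z)) = 5 ⊃ 2 = 2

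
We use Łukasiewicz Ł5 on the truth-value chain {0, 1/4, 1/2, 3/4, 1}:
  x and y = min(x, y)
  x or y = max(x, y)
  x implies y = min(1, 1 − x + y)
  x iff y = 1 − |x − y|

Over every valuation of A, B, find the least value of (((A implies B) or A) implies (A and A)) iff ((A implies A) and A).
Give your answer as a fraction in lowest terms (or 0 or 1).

Take A = 1/2, B = 0:
A implies B = 1/2 implies 0 = 1/2
(A implies B) or A = 1/2 or 1/2 = 1/2
A and A = 1/2 and 1/2 = 1/2
((A implies B) or A) implies (A and A) = 1/2 implies 1/2 = 1
A implies A = 1/2 implies 1/2 = 1
(A implies A) and A = 1 and 1/2 = 1/2
(((A implies B) or A) implies (A and A)) iff ((A implies A) and A) = 1 iff 1/2 = 1/2
No assignment yields a value below 1/2, so this is the minimum.

1/2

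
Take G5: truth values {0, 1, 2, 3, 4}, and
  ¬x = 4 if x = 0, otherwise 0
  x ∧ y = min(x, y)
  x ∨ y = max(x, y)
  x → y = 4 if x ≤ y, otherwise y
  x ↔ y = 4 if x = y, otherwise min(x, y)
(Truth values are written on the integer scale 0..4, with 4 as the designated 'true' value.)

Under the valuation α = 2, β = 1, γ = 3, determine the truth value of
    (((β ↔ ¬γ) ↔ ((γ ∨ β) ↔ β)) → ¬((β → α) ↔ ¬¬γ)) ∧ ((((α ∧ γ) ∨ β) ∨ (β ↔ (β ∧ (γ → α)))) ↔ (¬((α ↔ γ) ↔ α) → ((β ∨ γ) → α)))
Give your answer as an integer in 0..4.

4

¬γ = ¬3 = 0
β ↔ ¬γ = 1 ↔ 0 = 0
γ ∨ β = 3 ∨ 1 = 3
(γ ∨ β) ↔ β = 3 ↔ 1 = 1
(β ↔ ¬γ) ↔ ((γ ∨ β) ↔ β) = 0 ↔ 1 = 0
β → α = 1 → 2 = 4
¬γ = ¬3 = 0
¬¬γ = ¬0 = 4
(β → α) ↔ ¬¬γ = 4 ↔ 4 = 4
¬((β → α) ↔ ¬¬γ) = ¬4 = 0
((β ↔ ¬γ) ↔ ((γ ∨ β) ↔ β)) → ¬((β → α) ↔ ¬¬γ) = 0 → 0 = 4
α ∧ γ = 2 ∧ 3 = 2
(α ∧ γ) ∨ β = 2 ∨ 1 = 2
γ → α = 3 → 2 = 2
β ∧ (γ → α) = 1 ∧ 2 = 1
β ↔ (β ∧ (γ → α)) = 1 ↔ 1 = 4
((α ∧ γ) ∨ β) ∨ (β ↔ (β ∧ (γ → α))) = 2 ∨ 4 = 4
α ↔ γ = 2 ↔ 3 = 2
(α ↔ γ) ↔ α = 2 ↔ 2 = 4
¬((α ↔ γ) ↔ α) = ¬4 = 0
β ∨ γ = 1 ∨ 3 = 3
(β ∨ γ) → α = 3 → 2 = 2
¬((α ↔ γ) ↔ α) → ((β ∨ γ) → α) = 0 → 2 = 4
(((α ∧ γ) ∨ β) ∨ (β ↔ (β ∧ (γ → α)))) ↔ (¬((α ↔ γ) ↔ α) → ((β ∨ γ) → α)) = 4 ↔ 4 = 4
(((β ↔ ¬γ) ↔ ((γ ∨ β) ↔ β)) → ¬((β → α) ↔ ¬¬γ)) ∧ ((((α ∧ γ) ∨ β) ∨ (β ↔ (β ∧ (γ → α)))) ↔ (¬((α ↔ γ) ↔ α) → ((β ∨ γ) → α))) = 4 ∧ 4 = 4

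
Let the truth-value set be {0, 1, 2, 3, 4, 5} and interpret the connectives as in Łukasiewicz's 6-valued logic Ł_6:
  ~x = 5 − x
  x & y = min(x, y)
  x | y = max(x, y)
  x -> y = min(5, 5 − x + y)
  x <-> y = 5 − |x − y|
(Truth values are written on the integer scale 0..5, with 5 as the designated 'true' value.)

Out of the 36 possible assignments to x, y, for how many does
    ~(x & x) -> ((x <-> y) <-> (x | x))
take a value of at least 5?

value 5: 26 assignments (counts)
value 4: 3 assignments
value 3: 3 assignments
value 2: 2 assignments
value 1: 1 assignment
value 0: 1 assignment
So 26 of the 36 assignments meet the threshold.

26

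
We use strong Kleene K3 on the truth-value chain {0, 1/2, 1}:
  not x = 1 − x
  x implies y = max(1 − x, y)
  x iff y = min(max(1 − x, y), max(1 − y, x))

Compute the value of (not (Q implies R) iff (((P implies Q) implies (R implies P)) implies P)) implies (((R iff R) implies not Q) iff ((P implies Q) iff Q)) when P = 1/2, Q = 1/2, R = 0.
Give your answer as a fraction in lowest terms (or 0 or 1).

1/2

Q implies R = 1/2 implies 0 = 1/2
not (Q implies R) = not 1/2 = 1/2
P implies Q = 1/2 implies 1/2 = 1/2
R implies P = 0 implies 1/2 = 1
(P implies Q) implies (R implies P) = 1/2 implies 1 = 1
((P implies Q) implies (R implies P)) implies P = 1 implies 1/2 = 1/2
not (Q implies R) iff (((P implies Q) implies (R implies P)) implies P) = 1/2 iff 1/2 = 1/2
R iff R = 0 iff 0 = 1
not Q = not 1/2 = 1/2
(R iff R) implies not Q = 1 implies 1/2 = 1/2
P implies Q = 1/2 implies 1/2 = 1/2
(P implies Q) iff Q = 1/2 iff 1/2 = 1/2
((R iff R) implies not Q) iff ((P implies Q) iff Q) = 1/2 iff 1/2 = 1/2
(not (Q implies R) iff (((P implies Q) implies (R implies P)) implies P)) implies (((R iff R) implies not Q) iff ((P implies Q) iff Q)) = 1/2 implies 1/2 = 1/2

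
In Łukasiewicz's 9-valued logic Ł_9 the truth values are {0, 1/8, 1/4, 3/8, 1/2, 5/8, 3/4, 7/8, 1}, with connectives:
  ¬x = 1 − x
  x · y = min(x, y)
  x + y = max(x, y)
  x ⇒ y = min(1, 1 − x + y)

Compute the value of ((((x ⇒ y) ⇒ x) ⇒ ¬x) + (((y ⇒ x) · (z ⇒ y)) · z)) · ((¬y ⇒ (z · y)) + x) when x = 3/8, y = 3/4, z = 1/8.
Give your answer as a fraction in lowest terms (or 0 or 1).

7/8

x ⇒ y = 3/8 ⇒ 3/4 = 1
(x ⇒ y) ⇒ x = 1 ⇒ 3/8 = 3/8
¬x = ¬3/8 = 5/8
((x ⇒ y) ⇒ x) ⇒ ¬x = 3/8 ⇒ 5/8 = 1
y ⇒ x = 3/4 ⇒ 3/8 = 5/8
z ⇒ y = 1/8 ⇒ 3/4 = 1
(y ⇒ x) · (z ⇒ y) = 5/8 · 1 = 5/8
((y ⇒ x) · (z ⇒ y)) · z = 5/8 · 1/8 = 1/8
(((x ⇒ y) ⇒ x) ⇒ ¬x) + (((y ⇒ x) · (z ⇒ y)) · z) = 1 + 1/8 = 1
¬y = ¬3/4 = 1/4
z · y = 1/8 · 3/4 = 1/8
¬y ⇒ (z · y) = 1/4 ⇒ 1/8 = 7/8
(¬y ⇒ (z · y)) + x = 7/8 + 3/8 = 7/8
((((x ⇒ y) ⇒ x) ⇒ ¬x) + (((y ⇒ x) · (z ⇒ y)) · z)) · ((¬y ⇒ (z · y)) + x) = 1 · 7/8 = 7/8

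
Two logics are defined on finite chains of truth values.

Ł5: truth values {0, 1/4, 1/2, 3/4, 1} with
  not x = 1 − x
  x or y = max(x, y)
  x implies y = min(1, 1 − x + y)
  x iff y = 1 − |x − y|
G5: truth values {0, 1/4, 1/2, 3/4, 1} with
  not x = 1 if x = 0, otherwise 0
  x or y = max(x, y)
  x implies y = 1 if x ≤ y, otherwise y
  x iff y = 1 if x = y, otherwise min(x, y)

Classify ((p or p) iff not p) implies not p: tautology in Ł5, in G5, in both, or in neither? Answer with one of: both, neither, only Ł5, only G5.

In Ł5: at p = 1/2 the value is 1/2 — not a tautology.
In G5: every assignment gives 1 — tautology.

only G5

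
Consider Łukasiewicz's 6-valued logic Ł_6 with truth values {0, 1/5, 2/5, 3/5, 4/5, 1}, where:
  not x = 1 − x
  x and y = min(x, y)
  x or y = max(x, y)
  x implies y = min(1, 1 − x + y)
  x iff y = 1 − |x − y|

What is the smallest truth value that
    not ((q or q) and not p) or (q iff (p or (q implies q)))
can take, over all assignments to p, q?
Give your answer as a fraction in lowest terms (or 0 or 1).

3/5

Take p = 0, q = 2/5:
q or q = 2/5 or 2/5 = 2/5
not p = not 0 = 1
(q or q) and not p = 2/5 and 1 = 2/5
not ((q or q) and not p) = not 2/5 = 3/5
q implies q = 2/5 implies 2/5 = 1
p or (q implies q) = 0 or 1 = 1
q iff (p or (q implies q)) = 2/5 iff 1 = 2/5
not ((q or q) and not p) or (q iff (p or (q implies q))) = 3/5 or 2/5 = 3/5
No assignment yields a value below 3/5, so this is the minimum.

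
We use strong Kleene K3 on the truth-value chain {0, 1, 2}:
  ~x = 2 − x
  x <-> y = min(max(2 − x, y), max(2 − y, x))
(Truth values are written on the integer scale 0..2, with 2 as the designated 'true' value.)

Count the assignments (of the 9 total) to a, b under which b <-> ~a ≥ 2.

a = 0, b = 0 ↦ 0  <
a = 0, b = 1 ↦ 1  <
a = 0, b = 2 ↦ 2  ≥
a = 1, b = 0 ↦ 1  <
a = 1, b = 1 ↦ 1  <
a = 1, b = 2 ↦ 1  <
a = 2, b = 0 ↦ 2  ≥
a = 2, b = 1 ↦ 1  <
a = 2, b = 2 ↦ 0  <
So 2 of the 9 assignments meet the threshold.

2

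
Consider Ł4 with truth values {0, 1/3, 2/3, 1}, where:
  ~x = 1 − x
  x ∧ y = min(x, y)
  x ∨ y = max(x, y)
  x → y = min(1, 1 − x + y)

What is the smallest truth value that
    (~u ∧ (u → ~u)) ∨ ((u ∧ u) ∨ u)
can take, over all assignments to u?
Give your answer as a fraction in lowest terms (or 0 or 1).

2/3

Take u = 1/3:
~u = ~1/3 = 2/3
~u = ~1/3 = 2/3
u → ~u = 1/3 → 2/3 = 1
~u ∧ (u → ~u) = 2/3 ∧ 1 = 2/3
u ∧ u = 1/3 ∧ 1/3 = 1/3
(u ∧ u) ∨ u = 1/3 ∨ 1/3 = 1/3
(~u ∧ (u → ~u)) ∨ ((u ∧ u) ∨ u) = 2/3 ∨ 1/3 = 2/3
No assignment yields a value below 2/3, so this is the minimum.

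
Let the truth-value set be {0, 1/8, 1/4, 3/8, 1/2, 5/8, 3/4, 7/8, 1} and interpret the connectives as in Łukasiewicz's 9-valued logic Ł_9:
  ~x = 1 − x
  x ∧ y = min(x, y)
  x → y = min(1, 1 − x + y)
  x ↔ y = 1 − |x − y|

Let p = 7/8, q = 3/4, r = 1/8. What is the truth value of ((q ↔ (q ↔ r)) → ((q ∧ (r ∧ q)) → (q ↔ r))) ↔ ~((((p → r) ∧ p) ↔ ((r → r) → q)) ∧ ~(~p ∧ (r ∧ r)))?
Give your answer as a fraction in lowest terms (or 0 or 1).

q ↔ r = 3/4 ↔ 1/8 = 3/8
q ↔ (q ↔ r) = 3/4 ↔ 3/8 = 5/8
r ∧ q = 1/8 ∧ 3/4 = 1/8
q ∧ (r ∧ q) = 3/4 ∧ 1/8 = 1/8
q ↔ r = 3/4 ↔ 1/8 = 3/8
(q ∧ (r ∧ q)) → (q ↔ r) = 1/8 → 3/8 = 1
(q ↔ (q ↔ r)) → ((q ∧ (r ∧ q)) → (q ↔ r)) = 5/8 → 1 = 1
p → r = 7/8 → 1/8 = 1/4
(p → r) ∧ p = 1/4 ∧ 7/8 = 1/4
r → r = 1/8 → 1/8 = 1
(r → r) → q = 1 → 3/4 = 3/4
((p → r) ∧ p) ↔ ((r → r) → q) = 1/4 ↔ 3/4 = 1/2
~p = ~7/8 = 1/8
r ∧ r = 1/8 ∧ 1/8 = 1/8
~p ∧ (r ∧ r) = 1/8 ∧ 1/8 = 1/8
~(~p ∧ (r ∧ r)) = ~1/8 = 7/8
(((p → r) ∧ p) ↔ ((r → r) → q)) ∧ ~(~p ∧ (r ∧ r)) = 1/2 ∧ 7/8 = 1/2
~((((p → r) ∧ p) ↔ ((r → r) → q)) ∧ ~(~p ∧ (r ∧ r))) = ~1/2 = 1/2
((q ↔ (q ↔ r)) → ((q ∧ (r ∧ q)) → (q ↔ r))) ↔ ~((((p → r) ∧ p) ↔ ((r → r) → q)) ∧ ~(~p ∧ (r ∧ r))) = 1 ↔ 1/2 = 1/2

1/2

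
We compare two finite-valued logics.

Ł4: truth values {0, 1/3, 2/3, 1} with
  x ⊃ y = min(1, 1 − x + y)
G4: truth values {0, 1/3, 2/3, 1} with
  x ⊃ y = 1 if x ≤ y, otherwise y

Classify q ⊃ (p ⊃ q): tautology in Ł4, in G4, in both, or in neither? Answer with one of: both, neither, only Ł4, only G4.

In Ł4: every assignment gives 1 — tautology.
In G4: every assignment gives 1 — tautology.

both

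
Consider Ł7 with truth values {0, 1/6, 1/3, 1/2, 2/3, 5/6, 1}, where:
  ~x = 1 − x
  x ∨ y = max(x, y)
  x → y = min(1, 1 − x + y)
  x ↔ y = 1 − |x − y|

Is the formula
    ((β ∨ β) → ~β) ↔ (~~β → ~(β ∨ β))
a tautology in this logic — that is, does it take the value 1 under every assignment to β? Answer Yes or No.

Yes

β = 0 ↦ 1
β = 1/6 ↦ 1
β = 1/3 ↦ 1
β = 1/2 ↦ 1
β = 2/3 ↦ 1
β = 5/6 ↦ 1
β = 1 ↦ 1
Every assignment gives a value ≥ 1.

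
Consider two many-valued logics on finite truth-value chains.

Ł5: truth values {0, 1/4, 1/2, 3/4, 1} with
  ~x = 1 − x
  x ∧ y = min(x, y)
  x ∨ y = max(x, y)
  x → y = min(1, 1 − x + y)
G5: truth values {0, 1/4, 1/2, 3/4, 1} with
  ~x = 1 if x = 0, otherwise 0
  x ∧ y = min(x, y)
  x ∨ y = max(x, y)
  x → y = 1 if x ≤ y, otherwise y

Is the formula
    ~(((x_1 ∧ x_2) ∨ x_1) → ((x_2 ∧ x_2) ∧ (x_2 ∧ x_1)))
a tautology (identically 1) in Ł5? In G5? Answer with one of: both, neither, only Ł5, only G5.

neither

In Ł5: at x_1 = 0, x_2 = 0 the value is 0 — not a tautology.
In G5: at x_1 = 0, x_2 = 0 the value is 0 — not a tautology.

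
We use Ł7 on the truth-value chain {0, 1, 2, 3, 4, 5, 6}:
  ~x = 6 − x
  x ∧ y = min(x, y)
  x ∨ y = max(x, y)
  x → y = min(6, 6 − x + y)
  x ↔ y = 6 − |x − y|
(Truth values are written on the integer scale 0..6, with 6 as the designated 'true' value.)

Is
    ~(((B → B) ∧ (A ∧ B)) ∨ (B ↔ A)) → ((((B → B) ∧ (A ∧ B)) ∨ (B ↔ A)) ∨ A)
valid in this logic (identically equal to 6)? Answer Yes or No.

Counterexample: take A = 0, B = 4.
B → B = 4 → 4 = 6
A ∧ B = 0 ∧ 4 = 0
(B → B) ∧ (A ∧ B) = 6 ∧ 0 = 0
B ↔ A = 4 ↔ 0 = 2
((B → B) ∧ (A ∧ B)) ∨ (B ↔ A) = 0 ∨ 2 = 2
~(((B → B) ∧ (A ∧ B)) ∨ (B ↔ A)) = ~2 = 4
(((B → B) ∧ (A ∧ B)) ∨ (B ↔ A)) ∨ A = 2 ∨ 0 = 2
~(((B → B) ∧ (A ∧ B)) ∨ (B ↔ A)) → ((((B → B) ∧ (A ∧ B)) ∨ (B ↔ A)) ∨ A) = 4 → 2 = 4
This gives 4 ≠ 6.

No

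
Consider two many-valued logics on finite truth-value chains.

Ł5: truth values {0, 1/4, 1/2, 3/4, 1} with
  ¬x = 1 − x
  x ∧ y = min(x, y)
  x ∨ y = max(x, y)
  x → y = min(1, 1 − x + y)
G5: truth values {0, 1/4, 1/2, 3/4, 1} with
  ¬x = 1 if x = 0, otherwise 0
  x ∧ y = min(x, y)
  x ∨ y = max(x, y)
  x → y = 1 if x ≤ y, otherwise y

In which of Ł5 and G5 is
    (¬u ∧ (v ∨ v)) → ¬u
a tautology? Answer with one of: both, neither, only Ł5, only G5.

In Ł5: every assignment gives 1 — tautology.
In G5: every assignment gives 1 — tautology.

both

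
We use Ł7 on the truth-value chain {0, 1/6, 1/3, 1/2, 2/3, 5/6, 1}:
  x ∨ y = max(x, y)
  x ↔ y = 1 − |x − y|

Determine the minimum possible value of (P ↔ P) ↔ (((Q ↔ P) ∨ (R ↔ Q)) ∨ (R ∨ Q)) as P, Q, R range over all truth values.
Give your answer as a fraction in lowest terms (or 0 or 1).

1/2

Take P = 0, Q = 1/2, R = 0:
P ↔ P = 0 ↔ 0 = 1
Q ↔ P = 1/2 ↔ 0 = 1/2
R ↔ Q = 0 ↔ 1/2 = 1/2
(Q ↔ P) ∨ (R ↔ Q) = 1/2 ∨ 1/2 = 1/2
R ∨ Q = 0 ∨ 1/2 = 1/2
((Q ↔ P) ∨ (R ↔ Q)) ∨ (R ∨ Q) = 1/2 ∨ 1/2 = 1/2
(P ↔ P) ↔ (((Q ↔ P) ∨ (R ↔ Q)) ∨ (R ∨ Q)) = 1 ↔ 1/2 = 1/2
No assignment yields a value below 1/2, so this is the minimum.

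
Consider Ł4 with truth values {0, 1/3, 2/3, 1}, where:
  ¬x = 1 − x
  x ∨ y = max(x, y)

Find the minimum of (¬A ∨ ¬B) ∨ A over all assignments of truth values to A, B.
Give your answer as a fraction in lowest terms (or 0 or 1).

Take A = 1/3, B = 1/3:
¬A = ¬1/3 = 2/3
¬B = ¬1/3 = 2/3
¬A ∨ ¬B = 2/3 ∨ 2/3 = 2/3
(¬A ∨ ¬B) ∨ A = 2/3 ∨ 1/3 = 2/3
No assignment yields a value below 2/3, so this is the minimum.

2/3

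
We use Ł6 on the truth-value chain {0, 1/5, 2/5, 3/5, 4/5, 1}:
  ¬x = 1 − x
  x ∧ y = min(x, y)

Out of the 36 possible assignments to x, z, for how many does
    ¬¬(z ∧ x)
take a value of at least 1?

1

value 1: 1 assignment (counts)
value 4/5: 3 assignments
value 3/5: 5 assignments
value 2/5: 7 assignments
value 1/5: 9 assignments
value 0: 11 assignments
So 1 of the 36 assignments meets the threshold.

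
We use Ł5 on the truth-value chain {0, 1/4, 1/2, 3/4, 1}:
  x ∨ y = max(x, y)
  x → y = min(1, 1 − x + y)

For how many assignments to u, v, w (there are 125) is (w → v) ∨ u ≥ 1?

85

value 1: 85 assignments (counts)
value 3/4: 22 assignments
value 1/2: 12 assignments
value 1/4: 5 assignments
value 0: 1 assignment
So 85 of the 125 assignments meet the threshold.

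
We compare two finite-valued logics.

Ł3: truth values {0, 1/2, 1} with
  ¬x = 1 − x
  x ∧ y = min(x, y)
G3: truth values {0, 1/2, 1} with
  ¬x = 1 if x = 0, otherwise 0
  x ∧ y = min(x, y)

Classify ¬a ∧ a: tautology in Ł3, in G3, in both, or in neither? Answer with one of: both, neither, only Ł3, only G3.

neither

In Ł3: at a = 0 the value is 0 — not a tautology.
In G3: at a = 0 the value is 0 — not a tautology.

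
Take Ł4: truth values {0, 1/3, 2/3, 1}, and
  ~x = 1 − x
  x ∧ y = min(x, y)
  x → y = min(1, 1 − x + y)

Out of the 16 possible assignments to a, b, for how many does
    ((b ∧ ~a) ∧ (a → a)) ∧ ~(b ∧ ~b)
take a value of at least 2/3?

4

a = 0, b = 0 ↦ 0  <
a = 0, b = 1/3 ↦ 1/3  <
a = 0, b = 2/3 ↦ 2/3  ≥
a = 0, b = 1 ↦ 1  ≥
a = 1/3, b = 0 ↦ 0  <
a = 1/3, b = 1/3 ↦ 1/3  <
a = 1/3, b = 2/3 ↦ 2/3  ≥
a = 1/3, b = 1 ↦ 2/3  ≥
a = 2/3, b = 0 ↦ 0  <
a = 2/3, b = 1/3 ↦ 1/3  <
a = 2/3, b = 2/3 ↦ 1/3  <
a = 2/3, b = 1 ↦ 1/3  <
a = 1, b = 0 ↦ 0  <
a = 1, b = 1/3 ↦ 0  <
a = 1, b = 2/3 ↦ 0  <
a = 1, b = 1 ↦ 0  <
So 4 of the 16 assignments meet the threshold.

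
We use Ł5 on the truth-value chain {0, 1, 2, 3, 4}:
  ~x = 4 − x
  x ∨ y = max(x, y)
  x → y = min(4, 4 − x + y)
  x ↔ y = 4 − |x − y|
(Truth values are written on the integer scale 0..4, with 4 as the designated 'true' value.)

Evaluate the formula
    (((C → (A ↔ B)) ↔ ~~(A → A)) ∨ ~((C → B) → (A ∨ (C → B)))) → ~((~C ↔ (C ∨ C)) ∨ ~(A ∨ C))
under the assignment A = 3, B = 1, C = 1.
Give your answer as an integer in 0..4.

2

A ↔ B = 3 ↔ 1 = 2
C → (A ↔ B) = 1 → 2 = 4
A → A = 3 → 3 = 4
~(A → A) = ~4 = 0
~~(A → A) = ~0 = 4
(C → (A ↔ B)) ↔ ~~(A → A) = 4 ↔ 4 = 4
C → B = 1 → 1 = 4
C → B = 1 → 1 = 4
A ∨ (C → B) = 3 ∨ 4 = 4
(C → B) → (A ∨ (C → B)) = 4 → 4 = 4
~((C → B) → (A ∨ (C → B))) = ~4 = 0
((C → (A ↔ B)) ↔ ~~(A → A)) ∨ ~((C → B) → (A ∨ (C → B))) = 4 ∨ 0 = 4
~C = ~1 = 3
C ∨ C = 1 ∨ 1 = 1
~C ↔ (C ∨ C) = 3 ↔ 1 = 2
A ∨ C = 3 ∨ 1 = 3
~(A ∨ C) = ~3 = 1
(~C ↔ (C ∨ C)) ∨ ~(A ∨ C) = 2 ∨ 1 = 2
~((~C ↔ (C ∨ C)) ∨ ~(A ∨ C)) = ~2 = 2
(((C → (A ↔ B)) ↔ ~~(A → A)) ∨ ~((C → B) → (A ∨ (C → B)))) → ~((~C ↔ (C ∨ C)) ∨ ~(A ∨ C)) = 4 → 2 = 2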